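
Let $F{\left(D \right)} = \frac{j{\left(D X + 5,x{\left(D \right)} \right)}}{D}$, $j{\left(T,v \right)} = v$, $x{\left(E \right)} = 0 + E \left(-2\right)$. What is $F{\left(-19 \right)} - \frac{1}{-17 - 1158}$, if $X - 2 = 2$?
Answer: $- \frac{2349}{1175} \approx -1.9991$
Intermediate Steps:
$X = 4$ ($X = 2 + 2 = 4$)
$x{\left(E \right)} = - 2 E$ ($x{\left(E \right)} = 0 - 2 E = - 2 E$)
$F{\left(D \right)} = -2$ ($F{\left(D \right)} = \frac{\left(-2\right) D}{D} = -2$)
$F{\left(-19 \right)} - \frac{1}{-17 - 1158} = -2 - \frac{1}{-17 - 1158} = -2 - \frac{1}{-1175} = -2 - - \frac{1}{1175} = -2 + \frac{1}{1175} = - \frac{2349}{1175}$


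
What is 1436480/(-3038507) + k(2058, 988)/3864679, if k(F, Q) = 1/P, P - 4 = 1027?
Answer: -5723631643669013/12106882674274843 ≈ -0.47276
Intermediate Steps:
P = 1031 (P = 4 + 1027 = 1031)
k(F, Q) = 1/1031
1436480/(-3038507) + k(2058, 988)/3864679 = 1436480/(-3038507) + (1/1031)/3864679 = 1436480*(-1/3038507) + (1/1031)*(1/3864679) = -1436480/3038507 + 1/3984484049 = -5723631643669013/12106882674274843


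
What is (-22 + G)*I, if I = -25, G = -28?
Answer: 1250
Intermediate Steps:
(-22 + G)*I = (-22 - 28)*(-25) = -50*(-25) = 1250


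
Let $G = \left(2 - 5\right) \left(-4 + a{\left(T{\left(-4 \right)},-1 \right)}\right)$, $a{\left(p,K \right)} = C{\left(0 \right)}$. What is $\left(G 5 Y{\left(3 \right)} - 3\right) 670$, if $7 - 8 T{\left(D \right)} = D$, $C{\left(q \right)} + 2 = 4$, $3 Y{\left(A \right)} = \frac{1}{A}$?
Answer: $\frac{670}{3} \approx 223.33$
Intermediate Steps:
$Y{\left(A \right)} = \frac{1}{3 A}$
$C{\left(q \right)} = 2$ ($C{\left(q \right)} = -2 + 4 = 2$)
$T{\left(D \right)} = \frac{7}{8} - \frac{D}{8}$
$a{\left(p,K \right)} = 2$
$G = 6$ ($G = \left(2 - 5\right) \left(-4 + 2\right) = \left(-3\right) \left(-2\right) = 6$)
$\left(G 5 Y{\left(3 \right)} - 3\right) 670 = \left(6 \cdot 5 \frac{1}{3 \cdot 3} - 3\right) 670 = \left(6 \cdot 5 \cdot \frac{1}{3} \cdot \frac{1}{3} - 3\right) 670 = \left(6 \cdot 5 \cdot \frac{1}{9} - 3\right) 670 = \left(6 \cdot \frac{5}{9} - 3\right) 670 = \left(\frac{10}{3} - 3\right) 670 = \frac{1}{3} \cdot 670 = \frac{670}{3}$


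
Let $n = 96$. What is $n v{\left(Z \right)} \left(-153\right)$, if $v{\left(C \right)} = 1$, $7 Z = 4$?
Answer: $-14688$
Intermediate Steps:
$Z = \frac{4}{7}$ ($Z = \frac{1}{7} \cdot 4 = \frac{4}{7} \approx 0.57143$)
$n v{\left(Z \right)} \left(-153\right) = 96 \cdot 1 \left(-153\right) = 96 \left(-153\right) = -14688$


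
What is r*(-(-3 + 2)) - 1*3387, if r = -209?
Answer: -3596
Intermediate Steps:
r*(-(-3 + 2)) - 1*3387 = -(-209)*(-3 + 2) - 1*3387 = -(-209)*(-1) - 3387 = -209*1 - 3387 = -209 - 3387 = -3596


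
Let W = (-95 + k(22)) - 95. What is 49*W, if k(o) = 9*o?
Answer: 392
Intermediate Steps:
W = 8 (W = (-95 + 9*22) - 95 = (-95 + 198) - 95 = 103 - 95 = 8)
49*W = 49*8 = 392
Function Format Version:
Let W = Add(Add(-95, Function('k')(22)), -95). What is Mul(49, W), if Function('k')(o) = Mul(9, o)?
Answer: 392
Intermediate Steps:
W = 8 (W = Add(Add(-95, Mul(9, 22)), -95) = Add(Add(-95, 198), -95) = Add(103, -95) = 8)
Mul(49, W) = Mul(49, 8) = 392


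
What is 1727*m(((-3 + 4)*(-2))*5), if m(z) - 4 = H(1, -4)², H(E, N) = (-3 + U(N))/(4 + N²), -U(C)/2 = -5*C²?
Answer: 45332023/400 ≈ 1.1333e+5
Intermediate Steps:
U(C) = 10*C² (U(C) = -(-10)*C² = 10*C²)
H(E, N) = (-3 + 10*N²)/(4 + N²)
m(z) = 26249/400 (m(z) = 4 + ((-3 + 10*(-4)²)/(4 + (-4)²))² = 4 + ((-3 + 10*16)/(4 + 16))² = 4 + ((-3 + 160)/20)² = 4 + ((1/20)*157)² = 4 + (157/20)² = 4 + 24649/400 = 26249/400)
1727*m(((-3 + 4)*(-2))*5) = 1727*(26249/400) = 45332023/400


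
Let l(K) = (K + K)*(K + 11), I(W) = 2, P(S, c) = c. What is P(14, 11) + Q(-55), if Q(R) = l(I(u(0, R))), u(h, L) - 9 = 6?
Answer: 63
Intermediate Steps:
u(h, L) = 15 (u(h, L) = 9 + 6 = 15)
l(K) = 2*K*(11 + K) (l(K) = (2*K)*(11 + K) = 2*K*(11 + K))
Q(R) = 52 (Q(R) = 2*2*(11 + 2) = 2*2*13 = 52)
P(14, 11) + Q(-55) = 11 + 52 = 63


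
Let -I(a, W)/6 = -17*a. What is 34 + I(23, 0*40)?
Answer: 2380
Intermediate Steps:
I(a, W) = 102*a (I(a, W) = -(-102)*a = 102*a)
34 + I(23, 0*40) = 34 + 102*23 = 34 + 2346 = 2380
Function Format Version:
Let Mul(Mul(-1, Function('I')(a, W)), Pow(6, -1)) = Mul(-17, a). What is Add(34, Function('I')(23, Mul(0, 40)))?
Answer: 2380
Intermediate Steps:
Function('I')(a, W) = Mul(102, a) (Function('I')(a, W) = Mul(-6, Mul(-17, a)) = Mul(102, a))
Add(34, Function('I')(23, Mul(0, 40))) = Add(34, Mul(102, 23)) = Add(34, 2346) = 2380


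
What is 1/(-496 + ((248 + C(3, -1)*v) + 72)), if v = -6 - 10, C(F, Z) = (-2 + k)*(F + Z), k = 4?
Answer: -1/240 ≈ -0.0041667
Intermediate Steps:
C(F, Z) = 2*F + 2*Z (C(F, Z) = (-2 + 4)*(F + Z) = 2*(F + Z) = 2*F + 2*Z)
v = -16
1/(-496 + ((248 + C(3, -1)*v) + 72)) = 1/(-496 + ((248 + (2*3 + 2*(-1))*(-16)) + 72)) = 1/(-496 + ((248 + (6 - 2)*(-16)) + 72)) = 1/(-496 + ((248 + 4*(-16)) + 72)) = 1/(-496 + ((248 - 64) + 72)) = 1/(-496 + (184 + 72)) = 1/(-496 + 256) = 1/(-240) = -1/240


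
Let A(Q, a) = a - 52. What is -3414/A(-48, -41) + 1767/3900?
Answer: 1497659/40300 ≈ 37.163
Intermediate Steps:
A(Q, a) = -52 + a
-3414/A(-48, -41) + 1767/3900 = -3414/(-52 - 41) + 1767/3900 = -3414/(-93) + 1767*(1/3900) = -3414*(-1/93) + 589/1300 = 1138/31 + 589/1300 = 1497659/40300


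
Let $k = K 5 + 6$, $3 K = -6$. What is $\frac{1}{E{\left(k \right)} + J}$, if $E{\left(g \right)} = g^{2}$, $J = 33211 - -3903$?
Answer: $\frac{1}{37130} \approx 2.6932 \cdot 10^{-5}$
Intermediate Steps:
$K = -2$ ($K = \frac{1}{3} \left(-6\right) = -2$)
$k = -4$ ($k = \left(-2\right) 5 + 6 = -10 + 6 = -4$)
$J = 37114$ ($J = 33211 + 3903 = 37114$)
$\frac{1}{E{\left(k \right)} + J} = \frac{1}{\left(-4\right)^{2} + 37114} = \frac{1}{16 + 37114} = \frac{1}{37130}$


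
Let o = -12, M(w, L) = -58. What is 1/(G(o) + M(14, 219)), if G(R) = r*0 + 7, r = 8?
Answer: -1/51 ≈ -0.019608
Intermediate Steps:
G(R) = 7 (G(R) = 8*0 + 7 = 0 + 7 = 7)
1/(G(o) + M(14, 219)) = 1/(7 - 58) = 1/(-51) = -1/51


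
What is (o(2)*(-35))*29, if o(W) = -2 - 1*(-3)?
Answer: -1015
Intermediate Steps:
o(W) = 1 (o(W) = -2 + 3 = 1)
(o(2)*(-35))*29 = (1*(-35))*29 = -35*29 = -1015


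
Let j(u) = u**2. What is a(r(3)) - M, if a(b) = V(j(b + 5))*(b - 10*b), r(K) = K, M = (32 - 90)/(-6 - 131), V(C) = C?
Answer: -236794/137 ≈ -1728.4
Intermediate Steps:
M = 58/137 (M = -58/(-137) = -58*(-1/137) = 58/137 ≈ 0.42336)
a(b) = -9*b*(5 + b)**2 (a(b) = (b + 5)**2*(b - 10*b) = (5 + b)**2*(-9*b) = -9*b*(5 + b)**2)
a(r(3)) - M = -9*3*(5 + 3)**2 - 1*58/137 = -9*3*8**2 - 58/137 = -9*3*64 - 58/137 = -1728 - 58/137 = -236794/137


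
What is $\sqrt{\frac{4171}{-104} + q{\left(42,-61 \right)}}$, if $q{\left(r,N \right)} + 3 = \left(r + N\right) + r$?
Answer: $\frac{i \sqrt{54366}}{52} \approx 4.4839 i$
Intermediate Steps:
$q{\left(r,N \right)} = -3 + N + 2 r$ ($q{\left(r,N \right)} = -3 + \left(\left(r + N\right) + r\right) = -3 + \left(\left(N + r\right) + r\right) = -3 + \left(N + 2 r\right) = -3 + N + 2 r$)
$\sqrt{\frac{4171}{-104} + q{\left(42,-61 \right)}} = \sqrt{\frac{4171}{-104} - -20} = \sqrt{4171 \left(- \frac{1}{104}\right) - -20} = \sqrt{- \frac{4171}{104} + 20} = \sqrt{- \frac{2091}{104}} = \frac{i \sqrt{54366}}{52}$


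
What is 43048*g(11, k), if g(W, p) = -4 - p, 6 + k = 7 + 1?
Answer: -258288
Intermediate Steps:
k = 2 (k = -6 + (7 + 1) = -6 + 8 = 2)
43048*g(11, k) = 43048*(-4 - 1*2) = 43048*(-4 - 2) = 43048*(-6) = -258288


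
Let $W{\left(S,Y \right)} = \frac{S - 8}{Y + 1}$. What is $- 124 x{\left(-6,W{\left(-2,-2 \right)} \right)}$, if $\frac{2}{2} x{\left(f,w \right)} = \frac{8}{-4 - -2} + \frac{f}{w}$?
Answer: $\frac{2852}{5} \approx 570.4$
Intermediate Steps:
$W{\left(S,Y \right)} = \frac{-8 + S}{1 + Y}$ ($W{\left(S,Y \right)} = \frac{S - 8}{1 + Y} = \frac{-8 + S}{1 + Y}$)
$x{\left(f,w \right)} = -4 + \frac{f}{w}$ ($x{\left(f,w \right)} = \frac{8}{-4 - -2} + \frac{f}{w} = \frac{8}{-4 + 2} + \frac{f}{w} = \frac{8}{-2} + \frac{f}{w} = 8 \left(- \frac{1}{2}\right) + \frac{f}{w} = -4 + \frac{f}{w}$)
$- 124 x{\left(-6,W{\left(-2,-2 \right)} \right)} = - 124 \left(-4 - \frac{6}{\frac{1}{1 - 2} \left(-8 - 2\right)}\right) = - 124 \left(-4 - \frac{6}{\frac{1}{-1} \left(-10\right)}\right) = - 124 \left(-4 - \frac{6}{\left(-1\right) \left(-10\right)}\right) = - 124 \left(-4 - \frac{6}{10}\right) = - 124 \left(-4 - \frac{3}{5}\right) = \left(-124\right) \left(- \frac{23}{5}\right) = \frac{2852}{5}$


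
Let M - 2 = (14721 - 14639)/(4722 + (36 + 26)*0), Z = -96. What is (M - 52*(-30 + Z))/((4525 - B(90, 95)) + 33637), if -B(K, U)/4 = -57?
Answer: 15474035/89562174 ≈ 0.17277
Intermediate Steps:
B(K, U) = 228 (B(K, U) = -4*(-57) = 228)
M = 4763/2361 (M = 2 + (14721 - 14639)/(4722 + (36 + 26)*0) = 2 + 82/(4722 + 62*0) = 2 + 82/(4722 + 0) = 2 + 82/4722 = 2 + 82*(1/4722) = 2 + 41/2361 = 4763/2361 ≈ 2.0174)
(M - 52*(-30 + Z))/((4525 - B(90, 95)) + 33637) = (4763/2361 - 52*(-30 - 96))/((4525 - 1*228) + 33637) = (4763/2361 - 52*(-126))/((4525 - 228) + 33637) = (4763/2361 + 6552)/(4297 + 33637) = (15474035/2361)/37934 = (15474035/2361)*(1/37934) = 15474035/89562174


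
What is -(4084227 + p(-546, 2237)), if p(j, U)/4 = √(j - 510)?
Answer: -4084227 - 16*I*√66 ≈ -4.0842e+6 - 129.98*I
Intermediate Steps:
p(j, U) = 4*√(-510 + j) (p(j, U) = 4*√(j - 510) = 4*√(-510 + j))
-(4084227 + p(-546, 2237)) = -(4084227 + 4*√(-510 - 546)) = -(4084227 + 4*√(-1056)) = -(4084227 + 4*(4*I*√66)) = -(4084227 + 16*I*√66) = -4084227 - 16*I*√66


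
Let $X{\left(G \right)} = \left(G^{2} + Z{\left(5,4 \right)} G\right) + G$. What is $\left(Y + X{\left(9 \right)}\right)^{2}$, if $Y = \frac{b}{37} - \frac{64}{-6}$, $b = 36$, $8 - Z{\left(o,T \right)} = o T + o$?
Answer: $\frac{32501401}{12321} \approx 2637.9$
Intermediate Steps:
$Z{\left(o,T \right)} = 8 - o - T o$ ($Z{\left(o,T \right)} = 8 - \left(o T + o\right) = 8 - \left(T o + o\right) = 8 - \left(o + T o\right) = 8 - o - T o$)
$Y = \frac{1292}{111}$ ($Y = \frac{36}{37} - \frac{64}{-6} = 36 \cdot \frac{1}{37} - - \frac{32}{3} = \frac{36}{37} + \frac{32}{3} = \frac{1292}{111} \approx 11.64$)
$X{\left(G \right)} = G^{2} - 16 G$ ($X{\left(G \right)} = \left(G^{2} + \left(8 - 5 - 4 \cdot 5\right) G\right) + G = \left(G^{2} + \left(8 - 5 - 20\right) G\right) + G = \left(G^{2} - 17 G\right) + G = G^{2} - 16 G$)
$\left(Y + X{\left(9 \right)}\right)^{2} = \left(\frac{1292}{111} + 9 \left(-16 + 9\right)\right)^{2} = \left(\frac{1292}{111} + 9 \left(-7\right)\right)^{2} = \left(\frac{1292}{111} - 63\right)^{2} = \left(- \frac{5701}{111}\right)^{2} = \frac{32501401}{12321}$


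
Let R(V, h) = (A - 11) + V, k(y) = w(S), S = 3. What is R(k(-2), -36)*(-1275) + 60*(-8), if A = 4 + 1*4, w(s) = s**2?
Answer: -8130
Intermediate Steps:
A = 8 (A = 4 + 4 = 8)
k(y) = 9 (k(y) = 3**2 = 9)
R(V, h) = -3 + V (R(V, h) = (8 - 11) + V = -3 + V)
R(k(-2), -36)*(-1275) + 60*(-8) = (-3 + 9)*(-1275) + 60*(-8) = 6*(-1275) - 480 = -7650 - 480 = -8130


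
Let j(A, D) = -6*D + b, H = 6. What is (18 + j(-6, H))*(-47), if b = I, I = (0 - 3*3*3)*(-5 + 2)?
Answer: -2961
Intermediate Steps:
I = 81 (I = (0 - 9*3)*(-3) = (0 - 27)*(-3) = -27*(-3) = 81)
b = 81
j(A, D) = 81 - 6*D (j(A, D) = -6*D + 81 = 81 - 6*D)
(18 + j(-6, H))*(-47) = (18 + (81 - 6*6))*(-47) = (18 + (81 - 36))*(-47) = (18 + 45)*(-47) = 63*(-47) = -2961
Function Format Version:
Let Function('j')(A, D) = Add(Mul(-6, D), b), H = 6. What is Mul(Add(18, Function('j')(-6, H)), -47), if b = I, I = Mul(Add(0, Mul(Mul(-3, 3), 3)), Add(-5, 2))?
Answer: -2961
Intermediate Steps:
I = 81 (I = Mul(Add(0, Mul(-9, 3)), -3) = Mul(Add(0, -27), -3) = Mul(-27, -3) = 81)
b = 81
Function('j')(A, D) = Add(81, Mul(-6, D)) (Function('j')(A, D) = Add(Mul(-6, D), 81) = Add(81, Mul(-6, D)))
Mul(Add(18, Function('j')(-6, H)), -47) = Mul(Add(18, Add(81, Mul(-6, 6))), -47) = Mul(Add(18, Add(81, -36)), -47) = Mul(Add(18, 45), -47) = Mul(63, -47) = -2961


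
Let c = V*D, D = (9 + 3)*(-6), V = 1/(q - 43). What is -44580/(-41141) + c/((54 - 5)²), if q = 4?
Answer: 1392462924/1284134033 ≈ 1.0844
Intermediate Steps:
V = -1/39 (V = 1/(4 - 43) = 1/(-39) = -1/39 ≈ -0.025641)
D = -72 (D = 12*(-6) = -72)
c = 24/13 (c = -1/39*(-72) = 24/13 ≈ 1.8462)
-44580/(-41141) + c/((54 - 5)²) = -44580/(-41141) + 24/(13*((54 - 5)²)) = -44580*(-1/41141) + 24/(13*(49²)) = 44580/41141 + (24/13)/2401 = 44580/41141 + (24/13)*(1/2401) = 44580/41141 + 24/31213 = 1392462924/1284134033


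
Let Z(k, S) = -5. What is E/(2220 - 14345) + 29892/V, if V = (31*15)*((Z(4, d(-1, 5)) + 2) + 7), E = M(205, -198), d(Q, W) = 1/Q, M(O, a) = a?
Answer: 6046813/375875 ≈ 16.087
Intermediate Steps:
E = -198
V = 1860 (V = (31*15)*((-5 + 2) + 7) = 465*(-3 + 7) = 465*4 = 1860)
E/(2220 - 14345) + 29892/V = -198/(2220 - 14345) + 29892/1860 = -198/(-12125) + 29892*(1/1860) = -198*(-1/12125) + 2491/155 = 198/12125 + 2491/155 = 6046813/375875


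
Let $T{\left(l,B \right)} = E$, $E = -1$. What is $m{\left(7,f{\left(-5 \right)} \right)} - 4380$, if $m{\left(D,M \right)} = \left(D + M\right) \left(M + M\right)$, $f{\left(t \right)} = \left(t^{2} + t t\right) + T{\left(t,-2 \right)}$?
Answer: $1108$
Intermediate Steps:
$T{\left(l,B \right)} = -1$
$f{\left(t \right)} = -1 + 2 t^{2}$ ($f{\left(t \right)} = \left(t^{2} + t t\right) - 1 = \left(t^{2} + t^{2}\right) - 1 = 2 t^{2} - 1 = -1 + 2 t^{2}$)
$m{\left(D,M \right)} = 2 M \left(D + M\right)$ ($m{\left(D,M \right)} = \left(D + M\right) 2 M = 2 M \left(D + M\right)$)
$m{\left(7,f{\left(-5 \right)} \right)} - 4380 = 2 \left(-1 + 2 \left(-5\right)^{2}\right) \left(7 - \left(1 - 2 \left(-5\right)^{2}\right)\right) - 4380 = 2 \left(-1 + 2 \cdot 25\right) \left(7 + \left(-1 + 2 \cdot 25\right)\right) - 4380 = 2 \left(-1 + 50\right) \left(7 + \left(-1 + 50\right)\right) - 4380 = 2 \cdot 49 \left(7 + 49\right) - 4380 = 2 \cdot 49 \cdot 56 - 4380 = 5488 - 4380 = 1108$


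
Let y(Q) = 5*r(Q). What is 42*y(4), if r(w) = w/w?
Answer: 210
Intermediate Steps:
r(w) = 1
y(Q) = 5 (y(Q) = 5*1 = 5)
42*y(4) = 42*5 = 210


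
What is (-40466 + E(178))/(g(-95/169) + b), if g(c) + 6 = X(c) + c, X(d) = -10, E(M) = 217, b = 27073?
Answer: -6802081/4572538 ≈ -1.4876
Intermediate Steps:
g(c) = -16 + c (g(c) = -6 + (-10 + c) = -16 + c)
(-40466 + E(178))/(g(-95/169) + b) = (-40466 + 217)/((-16 - 95/169) + 27073) = -40249/((-16 - 95*1/169) + 27073) = -40249/((-16 - 95/169) + 27073) = -40249/(-2799/169 + 27073) = -40249/4572538/169 = -40249*169/4572538 = -6802081/4572538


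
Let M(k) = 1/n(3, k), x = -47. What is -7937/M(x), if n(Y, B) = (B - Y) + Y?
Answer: 373039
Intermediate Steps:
n(Y, B) = B
M(k) = 1/k
-7937/M(x) = -7937/(1/(-47)) = -7937/(-1/47) = -7937*(-47) = 373039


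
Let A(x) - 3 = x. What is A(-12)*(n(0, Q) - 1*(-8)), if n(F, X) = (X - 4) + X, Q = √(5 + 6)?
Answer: -36 - 18*√11 ≈ -95.699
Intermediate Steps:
Q = √11 ≈ 3.3166
A(x) = 3 + x
n(F, X) = -4 + 2*X (n(F, X) = (-4 + X) + X = -4 + 2*X)
A(-12)*(n(0, Q) - 1*(-8)) = (3 - 12)*((-4 + 2*√11) - 1*(-8)) = -9*((-4 + 2*√11) + 8) = -9*(4 + 2*√11) = -36 - 18*√11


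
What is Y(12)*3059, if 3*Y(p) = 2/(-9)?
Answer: -6118/27 ≈ -226.59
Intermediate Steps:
Y(p) = -2/27 (Y(p) = (2/(-9))/3 = (2*(-⅑))/3 = (⅓)*(-2/9) = -2/27)
Y(12)*3059 = -2/27*3059 = -6118/27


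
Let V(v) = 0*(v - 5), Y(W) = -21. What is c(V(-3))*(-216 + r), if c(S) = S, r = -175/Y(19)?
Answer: 0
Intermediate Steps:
r = 25/3 (r = -175/(-21) = -175*(-1/21) = 25/3 ≈ 8.3333)
V(v) = 0 (V(v) = 0*(-5 + v) = 0)
c(V(-3))*(-216 + r) = 0*(-216 + 25/3) = 0*(-623/3) = 0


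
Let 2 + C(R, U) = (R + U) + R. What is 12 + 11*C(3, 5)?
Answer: 111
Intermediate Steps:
C(R, U) = -2 + U + 2*R (C(R, U) = -2 + ((R + U) + R) = -2 + (U + 2*R) = -2 + U + 2*R)
12 + 11*C(3, 5) = 12 + 11*(-2 + 5 + 2*3) = 12 + 11*(-2 + 5 + 6) = 12 + 11*9 = 12 + 99 = 111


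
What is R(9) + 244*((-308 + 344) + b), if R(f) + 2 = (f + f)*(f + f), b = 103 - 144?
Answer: -898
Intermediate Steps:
b = -41
R(f) = -2 + 4*f² (R(f) = -2 + (f + f)*(f + f) = -2 + (2*f)*(2*f) = -2 + 4*f²)
R(9) + 244*((-308 + 344) + b) = (-2 + 4*9²) + 244*((-308 + 344) - 41) = (-2 + 4*81) + 244*(36 - 41) = (-2 + 324) + 244*(-5) = 322 - 1220 = -898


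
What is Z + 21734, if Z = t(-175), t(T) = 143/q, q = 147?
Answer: 3195041/147 ≈ 21735.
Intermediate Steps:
t(T) = 143/147
Z = 143/147 ≈ 0.97279
Z + 21734 = 143/147 + 21734 = 3195041/147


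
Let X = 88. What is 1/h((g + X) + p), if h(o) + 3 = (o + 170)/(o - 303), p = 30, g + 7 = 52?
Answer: -140/753 ≈ -0.18592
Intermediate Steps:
g = 45 (g = -7 + 52 = 45)
h(o) = -3 + (170 + o)/(-303 + o) (h(o) = -3 + (o + 170)/(o - 303) = -3 + (170 + o)/(-303 + o))
1/h((g + X) + p) = 1/((1079 - 2*((45 + 88) + 30))/(-303 + ((45 + 88) + 30))) = 1/((1079 - 2*(133 + 30))/(-303 + (133 + 30))) = 1/((1079 - 2*163)/(-303 + 163)) = 1/((1079 - 326)/(-140)) = 1/(-1/140*753) = 1/(-753/140) = -140/753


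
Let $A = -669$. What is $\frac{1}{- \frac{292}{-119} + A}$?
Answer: $- \frac{119}{79319} \approx -0.0015003$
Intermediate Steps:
$\frac{1}{- \frac{292}{-119} + A} = \frac{1}{- \frac{292}{-119} - 669} = \frac{1}{\left(-292\right) \left(- \frac{1}{119}\right) - 669} = \frac{1}{\frac{292}{119} - 669} = \frac{1}{- \frac{79319}{119}} = - \frac{119}{79319}$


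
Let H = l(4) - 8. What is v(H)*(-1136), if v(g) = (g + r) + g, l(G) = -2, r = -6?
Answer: 29536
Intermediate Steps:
H = -10 (H = -2 - 8 = -10)
v(g) = -6 + 2*g (v(g) = (g - 6) + g = (-6 + g) + g = -6 + 2*g)
v(H)*(-1136) = (-6 + 2*(-10))*(-1136) = (-6 - 20)*(-1136) = -26*(-1136) = 29536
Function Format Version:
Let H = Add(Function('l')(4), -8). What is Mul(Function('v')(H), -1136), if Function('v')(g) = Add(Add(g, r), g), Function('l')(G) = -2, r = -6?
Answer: 29536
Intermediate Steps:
H = -10 (H = Add(-2, -8) = -10)
Function('v')(g) = Add(-6, Mul(2, g)) (Function('v')(g) = Add(Add(g, -6), g) = Add(Add(-6, g), g) = Add(-6, Mul(2, g)))
Mul(Function('v')(H), -1136) = Mul(Add(-6, Mul(2, -10)), -1136) = Mul(Add(-6, -20), -1136) = Mul(-26, -1136) = 29536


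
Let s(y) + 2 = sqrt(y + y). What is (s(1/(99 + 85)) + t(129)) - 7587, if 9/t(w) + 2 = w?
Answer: -963794/127 + sqrt(23)/46 ≈ -7588.8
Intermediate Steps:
s(y) = -2 + sqrt(2)*sqrt(y) (s(y) = -2 + sqrt(y + y) = -2 + sqrt(2*y) = -2 + sqrt(2)*sqrt(y))
t(w) = 9/(-2 + w)
(s(1/(99 + 85)) + t(129)) - 7587 = ((-2 + sqrt(2)*sqrt(1/(99 + 85))) + 9/(-2 + 129)) - 7587 = ((-2 + sqrt(2)*sqrt(1/184)) + 9/127) - 7587 = ((-2 + sqrt(2)*sqrt(1/184)) + 9*(1/127)) - 7587 = ((-2 + sqrt(2)*(sqrt(46)/92)) + 9/127) - 7587 = ((-2 + sqrt(23)/46) + 9/127) - 7587 = (-245/127 + sqrt(23)/46) - 7587 = -963794/127 + sqrt(23)/46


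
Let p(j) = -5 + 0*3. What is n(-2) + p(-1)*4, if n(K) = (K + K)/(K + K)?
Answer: -19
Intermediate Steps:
n(K) = 1 (n(K) = (2*K)/((2*K)) = (2*K)*(1/(2*K)) = 1)
p(j) = -5 (p(j) = -5 + 0 = -5)
n(-2) + p(-1)*4 = 1 - 5*4 = 1 - 20 = -19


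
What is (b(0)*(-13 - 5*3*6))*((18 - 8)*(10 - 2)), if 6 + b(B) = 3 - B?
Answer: 24720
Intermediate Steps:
b(B) = -3 - B (b(B) = -6 + (3 - B) = -3 - B)
(b(0)*(-13 - 5*3*6))*((18 - 8)*(10 - 2)) = ((-3 - 1*0)*(-13 - 5*3*6))*((18 - 8)*(10 - 2)) = ((-3 + 0)*(-13 - 15*6))*(10*8) = -3*(-13 - 90)*80 = -3*(-103)*80 = 309*80 = 24720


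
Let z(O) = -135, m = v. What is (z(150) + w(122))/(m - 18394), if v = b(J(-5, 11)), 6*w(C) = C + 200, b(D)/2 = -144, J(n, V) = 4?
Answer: 122/28023 ≈ 0.0043536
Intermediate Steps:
b(D) = -288 (b(D) = 2*(-144) = -288)
w(C) = 100/3 + C/6 (w(C) = (C + 200)/6 = (200 + C)/6 = 100/3 + C/6)
v = -288
m = -288
(z(150) + w(122))/(m - 18394) = (-135 + (100/3 + (⅙)*122))/(-288 - 18394) = (-135 + (100/3 + 61/3))/(-18682) = (-135 + 161/3)*(-1/18682) = -244/3*(-1/18682) = 122/28023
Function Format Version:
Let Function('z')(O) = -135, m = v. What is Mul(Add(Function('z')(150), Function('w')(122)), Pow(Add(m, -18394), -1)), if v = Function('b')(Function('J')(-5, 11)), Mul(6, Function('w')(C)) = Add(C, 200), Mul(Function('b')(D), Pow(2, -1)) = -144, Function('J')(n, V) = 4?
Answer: Rational(122, 28023) ≈ 0.0043536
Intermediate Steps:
Function('b')(D) = -288 (Function('b')(D) = Mul(2, -144) = -288)
Function('w')(C) = Add(Rational(100, 3), Mul(Rational(1, 6), C)) (Function('w')(C) = Mul(Rational(1, 6), Add(C, 200)) = Mul(Rational(1, 6), Add(200, C)) = Add(Rational(100, 3), Mul(Rational(1, 6), C)))
v = -288
m = -288
Mul(Add(Function('z')(150), Function('w')(122)), Pow(Add(m, -18394), -1)) = Mul(Add(-135, Add(Rational(100, 3), Mul(Rational(1, 6), 122))), Pow(Add(-288, -18394), -1)) = Mul(Add(-135, Add(Rational(100, 3), Rational(61, 3))), Pow(-18682, -1)) = Mul(Add(-135, Rational(161, 3)), Rational(-1, 18682)) = Mul(Rational(-244, 3), Rational(-1, 18682)) = Rational(122, 28023)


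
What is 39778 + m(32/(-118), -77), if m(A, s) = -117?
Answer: 39661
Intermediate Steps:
39778 + m(32/(-118), -77) = 39778 - 117 = 39661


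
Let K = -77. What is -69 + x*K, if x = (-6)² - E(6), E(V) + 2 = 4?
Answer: -2687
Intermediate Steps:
E(V) = 2 (E(V) = -2 + 4 = 2)
x = 34 (x = (-6)² - 1*2 = 36 - 2 = 34)
-69 + x*K = -69 + 34*(-77) = -69 - 2618 = -2687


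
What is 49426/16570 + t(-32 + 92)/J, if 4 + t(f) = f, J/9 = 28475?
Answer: 1266757607/424647675 ≈ 2.9831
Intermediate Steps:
J = 256275 (J = 9*28475 = 256275)
t(f) = -4 + f
49426/16570 + t(-32 + 92)/J = 49426/16570 + (-4 + (-32 + 92))/256275 = 49426*(1/16570) + (-4 + 60)*(1/256275) = 24713/8285 + 56*(1/256275) = 24713/8285 + 56/256275 = 1266757607/424647675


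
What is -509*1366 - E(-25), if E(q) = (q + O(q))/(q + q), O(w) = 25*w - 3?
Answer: -34765353/50 ≈ -6.9531e+5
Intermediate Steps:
O(w) = -3 + 25*w
E(q) = (-3 + 26*q)/(2*q) (E(q) = (q + (-3 + 25*q))/(q + q) = (-3 + 26*q)/((2*q)) = (-3 + 26*q)*(1/(2*q)) = (-3 + 26*q)/(2*q))
-509*1366 - E(-25) = -509*1366 - (13 - 3/2/(-25)) = -695294 - (13 - 3/2*(-1/25)) = -695294 - (13 + 3/50) = -695294 - 1*653/50 = -695294 - 653/50 = -34765353/50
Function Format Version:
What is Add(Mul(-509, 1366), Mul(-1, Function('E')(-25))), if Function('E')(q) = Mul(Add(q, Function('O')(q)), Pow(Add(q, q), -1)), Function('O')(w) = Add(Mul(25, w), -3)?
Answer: Rational(-34765353, 50) ≈ -6.9531e+5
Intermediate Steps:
Function('O')(w) = Add(-3, Mul(25, w))
Function('E')(q) = Mul(Rational(1, 2), Pow(q, -1), Add(-3, Mul(26, q))) (Function('E')(q) = Mul(Add(q, Add(-3, Mul(25, q))), Pow(Add(q, q), -1)) = Mul(Add(-3, Mul(26, q)), Pow(Mul(2, q), -1)) = Mul(Add(-3, Mul(26, q)), Mul(Rational(1, 2), Pow(q, -1))) = Mul(Rational(1, 2), Pow(q, -1), Add(-3, Mul(26, q))))
Add(Mul(-509, 1366), Mul(-1, Function('E')(-25))) = Add(Mul(-509, 1366), Mul(-1, Add(13, Mul(Rational(-3, 2), Pow(-25, -1))))) = Add(-695294, Mul(-1, Add(13, Mul(Rational(-3, 2), Rational(-1, 25))))) = Add(-695294, Mul(-1, Add(13, Rational(3, 50)))) = Add(-695294, Mul(-1, Rational(653, 50))) = Add(-695294, Rational(-653, 50)) = Rational(-34765353, 50)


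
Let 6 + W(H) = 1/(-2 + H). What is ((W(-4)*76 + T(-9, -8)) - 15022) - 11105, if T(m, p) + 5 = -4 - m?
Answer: -79787/3 ≈ -26596.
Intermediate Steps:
T(m, p) = -9 - m (T(m, p) = -5 + (-4 - m) = -9 - m)
W(H) = -6 + 1/(-2 + H)
((W(-4)*76 + T(-9, -8)) - 15022) - 11105 = ((((13 - 6*(-4))/(-2 - 4))*76 + (-9 - 1*(-9))) - 15022) - 11105 = ((((13 + 24)/(-6))*76 + (-9 + 9)) - 15022) - 11105 = ((-⅙*37*76 + 0) - 15022) - 11105 = ((-37/6*76 + 0) - 15022) - 11105 = ((-1406/3 + 0) - 15022) - 11105 = (-1406/3 - 15022) - 11105 = -46472/3 - 11105 = -79787/3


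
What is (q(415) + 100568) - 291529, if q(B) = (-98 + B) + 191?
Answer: -190453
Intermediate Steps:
q(B) = 93 + B
(q(415) + 100568) - 291529 = ((93 + 415) + 100568) - 291529 = (508 + 100568) - 291529 = 101076 - 291529 = -190453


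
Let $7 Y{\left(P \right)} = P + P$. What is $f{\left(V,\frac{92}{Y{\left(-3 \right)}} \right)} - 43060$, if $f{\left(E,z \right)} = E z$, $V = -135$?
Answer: $-28570$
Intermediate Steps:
$Y{\left(P \right)} = \frac{2 P}{7}$ ($Y{\left(P \right)} = \frac{P + P}{7} = \frac{2 P}{7}$)
$f{\left(V,\frac{92}{Y{\left(-3 \right)}} \right)} - 43060 = - 135 \frac{92}{\frac{2}{7} \left(-3\right)} - 43060 = - 135 \frac{92}{- \frac{6}{7}} - 43060 = - 135 \cdot 92 \left(- \frac{7}{6}\right) - 43060 = \left(-135\right) \left(- \frac{322}{3}\right) - 43060 = 14490 - 43060 = -28570$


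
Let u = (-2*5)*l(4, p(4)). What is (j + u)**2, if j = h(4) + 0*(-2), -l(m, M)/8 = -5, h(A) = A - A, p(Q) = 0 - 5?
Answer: 160000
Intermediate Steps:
p(Q) = -5
h(A) = 0
l(m, M) = 40 (l(m, M) = -8*(-5) = 40)
u = -400 (u = -2*5*40 = -10*40 = -400)
j = 0 (j = 0 + 0*(-2) = 0 + 0 = 0)
(j + u)**2 = (0 - 400)**2 = (-400)**2 = 160000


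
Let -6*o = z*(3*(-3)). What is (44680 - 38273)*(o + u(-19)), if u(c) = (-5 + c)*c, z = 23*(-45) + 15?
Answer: -6881118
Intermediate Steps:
z = -1020 (z = -1035 + 15 = -1020)
u(c) = c*(-5 + c)
o = -1530 (o = -(-170)*3*(-3) = -(-170)*(-9) = -1/6*9180 = -1530)
(44680 - 38273)*(o + u(-19)) = (44680 - 38273)*(-1530 - 19*(-5 - 19)) = 6407*(-1530 - 19*(-24)) = 6407*(-1530 + 456) = 6407*(-1074) = -6881118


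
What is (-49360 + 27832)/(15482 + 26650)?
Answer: -1794/3511 ≈ -0.51097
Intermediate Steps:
(-49360 + 27832)/(15482 + 26650) = -21528/42132 = -21528*1/42132 = -1794/3511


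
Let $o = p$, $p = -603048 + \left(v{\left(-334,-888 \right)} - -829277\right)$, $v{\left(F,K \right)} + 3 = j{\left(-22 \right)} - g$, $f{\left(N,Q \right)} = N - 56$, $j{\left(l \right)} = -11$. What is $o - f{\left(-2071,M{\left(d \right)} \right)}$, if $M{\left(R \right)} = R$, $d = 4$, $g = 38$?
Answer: $228304$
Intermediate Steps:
$f{\left(N,Q \right)} = -56 + N$ ($f{\left(N,Q \right)} = N - 56 = -56 + N$)
$v{\left(F,K \right)} = -52$ ($v{\left(F,K \right)} = -3 - 49 = -52$)
$p = 226177$ ($p = -603048 - -829225 = -603048 + \left(-52 + 829277\right) = -603048 + 829225 = 226177$)
$o = 226177$
$o - f{\left(-2071,M{\left(d \right)} \right)} = 226177 - \left(-56 - 2071\right) = 226177 - -2127 = 226177 + 2127 = 228304$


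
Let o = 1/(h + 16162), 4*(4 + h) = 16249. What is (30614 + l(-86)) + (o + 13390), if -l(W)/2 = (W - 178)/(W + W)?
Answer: 153030087412/3477883 ≈ 44001.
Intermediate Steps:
h = 16233/4 (h = -4 + (¼)*16249 = -4 + 16249/4 = 16233/4 ≈ 4058.3)
o = 4/80881 (o = 1/(16233/4 + 16162) = 1/(80881/4) = 4/80881 ≈ 4.9455e-5)
l(W) = -(-178 + W)/W (l(W) = -2*(W - 178)/(W + W) = -2*(-178 + W)/(2*W) = -2*(-178 + W)*1/(2*W) = -(-178 + W)/W)
(30614 + l(-86)) + (o + 13390) = (30614 + (178 - 1*(-86))/(-86)) + (4/80881 + 13390) = (30614 - (178 + 86)/86) + 1082996594/80881 = (30614 - 1/86*264) + 1082996594/80881 = (30614 - 132/43) + 1082996594/80881 = 1316270/43 + 1082996594/80881 = 153030087412/3477883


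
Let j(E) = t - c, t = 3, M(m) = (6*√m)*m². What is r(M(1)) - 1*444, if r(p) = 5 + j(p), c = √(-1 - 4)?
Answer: -436 - I*√5 ≈ -436.0 - 2.2361*I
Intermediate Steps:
M(m) = 6*m^(5/2)
c = I*√5 (c = √(-5) = I*√5 ≈ 2.2361*I)
j(E) = 3 - I*√5
r(p) = 8 - I*√5 (r(p) = 5 + (3 - I*√5) = 8 - I*√5)
r(M(1)) - 1*444 = (8 - I*√5) - 1*444 = (8 - I*√5) - 444 = -436 - I*√5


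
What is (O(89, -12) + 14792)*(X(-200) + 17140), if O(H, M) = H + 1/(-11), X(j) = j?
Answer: 252082600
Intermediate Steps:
O(H, M) = -1/11 + H (O(H, M) = H - 1/11 = -1/11 + H)
(O(89, -12) + 14792)*(X(-200) + 17140) = ((-1/11 + 89) + 14792)*(-200 + 17140) = (978/11 + 14792)*16940 = (163690/11)*16940 = 252082600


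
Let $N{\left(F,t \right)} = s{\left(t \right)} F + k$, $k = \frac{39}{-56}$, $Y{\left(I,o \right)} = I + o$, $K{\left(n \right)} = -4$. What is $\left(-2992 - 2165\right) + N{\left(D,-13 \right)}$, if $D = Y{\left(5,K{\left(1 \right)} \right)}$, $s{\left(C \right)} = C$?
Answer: $- \frac{289559}{56} \approx -5170.7$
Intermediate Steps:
$D = 1$ ($D = 5 - 4 = 1$)
$k = - \frac{39}{56}$ ($k = 39 \left(- \frac{1}{56}\right) = - \frac{39}{56} \approx -0.69643$)
$N{\left(F,t \right)} = - \frac{39}{56} + F t$ ($N{\left(F,t \right)} = t F - \frac{39}{56} = F t - \frac{39}{56} = - \frac{39}{56} + F t$)
$\left(-2992 - 2165\right) + N{\left(D,-13 \right)} = \left(-2992 - 2165\right) + \left(- \frac{39}{56} + 1 \left(-13\right)\right) = -5157 - \frac{767}{56} = - \frac{289559}{56}$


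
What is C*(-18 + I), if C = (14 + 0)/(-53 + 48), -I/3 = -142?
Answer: -5712/5 ≈ -1142.4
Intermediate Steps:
I = 426 (I = -3*(-142) = 426)
C = -14/5 (C = 14/(-5) = 14*(-⅕) = -14/5 ≈ -2.8000)
C*(-18 + I) = -14*(-18 + 426)/5 = -14/5*408 = -5712/5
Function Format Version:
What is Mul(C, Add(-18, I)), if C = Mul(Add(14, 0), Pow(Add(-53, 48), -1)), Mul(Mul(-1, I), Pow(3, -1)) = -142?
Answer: Rational(-5712, 5) ≈ -1142.4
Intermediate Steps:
I = 426 (I = Mul(-3, -142) = 426)
C = Rational(-14, 5) (C = Mul(14, Pow(-5, -1)) = Mul(14, Rational(-1, 5)) = Rational(-14, 5) ≈ -2.8000)
Mul(C, Add(-18, I)) = Mul(Rational(-14, 5), Add(-18, 426)) = Mul(Rational(-14, 5), 408) = Rational(-5712, 5)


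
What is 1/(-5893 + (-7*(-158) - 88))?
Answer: -1/4875 ≈ -0.00020513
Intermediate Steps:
1/(-5893 + (-7*(-158) - 88)) = 1/(-5893 + (1106 - 88)) = 1/(-5893 + 1018) = 1/(-4875) = -1/4875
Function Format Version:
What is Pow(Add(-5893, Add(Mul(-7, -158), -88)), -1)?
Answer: Rational(-1, 4875) ≈ -0.00020513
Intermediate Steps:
Pow(Add(-5893, Add(Mul(-7, -158), -88)), -1) = Pow(Add(-5893, Add(1106, -88)), -1) = Pow(Add(-5893, 1018), -1) = Pow(-4875, -1) = Rational(-1, 4875)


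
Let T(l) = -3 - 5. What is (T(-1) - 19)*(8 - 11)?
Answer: 81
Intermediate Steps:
T(l) = -8
(T(-1) - 19)*(8 - 11) = (-8 - 19)*(8 - 11) = -27*(-3) = 81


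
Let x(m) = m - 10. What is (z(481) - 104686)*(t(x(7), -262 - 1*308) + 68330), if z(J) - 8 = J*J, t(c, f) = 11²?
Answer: 8671578033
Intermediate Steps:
x(m) = -10 + m
t(c, f) = 121
z(J) = 8 + J² (z(J) = 8 + J*J = 8 + J²)
(z(481) - 104686)*(t(x(7), -262 - 1*308) + 68330) = ((8 + 481²) - 104686)*(121 + 68330) = ((8 + 231361) - 104686)*68451 = (231369 - 104686)*68451 = 126683*68451 = 8671578033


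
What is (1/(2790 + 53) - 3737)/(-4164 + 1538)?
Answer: 5312145/3732859 ≈ 1.4231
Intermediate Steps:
(1/(2790 + 53) - 3737)/(-4164 + 1538) = (1/2843 - 3737)/(-2626) = (1/2843 - 3737)*(-1/2626) = -10624290/2843*(-1/2626) = 5312145/3732859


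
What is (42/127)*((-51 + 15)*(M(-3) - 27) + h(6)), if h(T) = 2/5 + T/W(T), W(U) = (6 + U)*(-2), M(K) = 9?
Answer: 272223/1270 ≈ 214.35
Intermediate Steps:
W(U) = -12 - 2*U
h(T) = 2/5 + T/(-12 - 2*T)
(42/127)*((-51 + 15)*(M(-3) - 27) + h(6)) = (42/127)*((-51 + 15)*(9 - 27) + (24 - 1*6)/(10*(6 + 6))) = (42*(1/127))*(-36*(-18) + (1/10)*(24 - 6)/12) = 42*(648 + (1/10)*(1/12)*18)/127 = 42*(648 + 3/20)/127 = (42/127)*(12963/20) = 272223/1270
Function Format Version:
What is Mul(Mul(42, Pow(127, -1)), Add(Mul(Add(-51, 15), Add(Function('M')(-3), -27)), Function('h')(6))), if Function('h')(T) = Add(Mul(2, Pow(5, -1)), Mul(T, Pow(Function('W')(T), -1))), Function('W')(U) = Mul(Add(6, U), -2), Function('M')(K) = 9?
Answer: Rational(272223, 1270) ≈ 214.35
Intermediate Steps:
Function('W')(U) = Add(-12, Mul(-2, U))
Function('h')(T) = Add(Rational(2, 5), Mul(T, Pow(Add(-12, Mul(-2, T)), -1))) (Function('h')(T) = Add(Mul(2, Pow(5, -1)), Mul(T, Pow(Add(-12, Mul(-2, T)), -1))) = Add(Mul(2, Rational(1, 5)), Mul(T, Pow(Add(-12, Mul(-2, T)), -1))) = Add(Rational(2, 5), Mul(T, Pow(Add(-12, Mul(-2, T)), -1))))
Mul(Mul(42, Pow(127, -1)), Add(Mul(Add(-51, 15), Add(Function('M')(-3), -27)), Function('h')(6))) = Mul(Mul(42, Pow(127, -1)), Add(Mul(Add(-51, 15), Add(9, -27)), Mul(Rational(1, 10), Pow(Add(6, 6), -1), Add(24, Mul(-1, 6))))) = Mul(Mul(42, Rational(1, 127)), Add(Mul(-36, -18), Mul(Rational(1, 10), Pow(12, -1), Add(24, -6)))) = Mul(Rational(42, 127), Add(648, Mul(Rational(1, 10), Rational(1, 12), 18))) = Mul(Rational(42, 127), Add(648, Rational(3, 20))) = Mul(Rational(42, 127), Rational(12963, 20)) = Rational(272223, 1270)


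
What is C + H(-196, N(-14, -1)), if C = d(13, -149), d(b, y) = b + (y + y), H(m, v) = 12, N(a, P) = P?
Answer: -273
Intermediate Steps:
d(b, y) = b + 2*y
C = -285 (C = 13 + 2*(-149) = 13 - 298 = -285)
C + H(-196, N(-14, -1)) = -285 + 12 = -273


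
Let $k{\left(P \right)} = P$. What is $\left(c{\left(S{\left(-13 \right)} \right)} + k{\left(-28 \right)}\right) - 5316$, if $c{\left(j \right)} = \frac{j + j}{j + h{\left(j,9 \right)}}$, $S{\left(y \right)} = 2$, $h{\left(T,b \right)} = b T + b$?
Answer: $- \frac{154972}{29} \approx -5343.9$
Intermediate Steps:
$h{\left(T,b \right)} = b + T b$ ($h{\left(T,b \right)} = T b + b = b + T b$)
$c{\left(j \right)} = \frac{2 j}{9 + 10 j}$ ($c{\left(j \right)} = \frac{j + j}{j + 9 \left(1 + j\right)} = \frac{2 j}{j + \left(9 + 9 j\right)} = \frac{2 j}{9 + 10 j}$)
$\left(c{\left(S{\left(-13 \right)} \right)} + k{\left(-28 \right)}\right) - 5316 = \left(2 \cdot 2 \frac{1}{9 + 10 \cdot 2} - 28\right) - 5316 = \left(2 \cdot 2 \frac{1}{9 + 20} - 28\right) - 5316 = \left(2 \cdot 2 \cdot \frac{1}{29} - 28\right) - 5316 = \left(\frac{4}{29} - 28\right) - 5316 = - \frac{808}{29} - 5316 = - \frac{154972}{29}$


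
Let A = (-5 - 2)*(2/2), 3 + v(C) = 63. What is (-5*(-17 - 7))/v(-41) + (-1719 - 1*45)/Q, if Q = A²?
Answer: -34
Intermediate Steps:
v(C) = 60 (v(C) = -3 + 63 = 60)
A = -7 (A = -14/2 = -7*1 = -7)
Q = 49 (Q = (-7)² = 49)
(-5*(-17 - 7))/v(-41) + (-1719 - 1*45)/Q = -5*(-17 - 7)/60 + (-1719 - 1*45)/49 = -5*(-24)*(1/60) + (-1719 - 45)*(1/49) = 120*(1/60) - 1764*1/49 = 2 - 36 = -34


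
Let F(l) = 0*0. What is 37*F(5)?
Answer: 0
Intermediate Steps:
F(l) = 0
37*F(5) = 37*0 = 0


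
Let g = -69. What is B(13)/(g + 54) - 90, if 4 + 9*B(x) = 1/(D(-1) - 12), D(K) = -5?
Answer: -68827/765 ≈ -89.970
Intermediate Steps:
B(x) = -23/51 (B(x) = -4/9 + 1/(9*(-5 - 12)) = -4/9 + (⅑)/(-17) = -4/9 + (⅑)*(-1/17) = -4/9 - 1/153 = -23/51)
B(13)/(g + 54) - 90 = -23/(51*(-69 + 54)) - 90 = -23/51/(-15) - 90 = -23/51*(-1/15) - 90 = 23/765 - 90 = -68827/765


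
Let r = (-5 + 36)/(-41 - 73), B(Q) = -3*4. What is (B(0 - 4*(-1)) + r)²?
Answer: 1957201/12996 ≈ 150.60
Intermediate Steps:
B(Q) = -12
r = -31/114 (r = 31/(-114) = 31*(-1/114) = -31/114 ≈ -0.27193)
(B(0 - 4*(-1)) + r)² = (-12 - 31/114)² = (-1399/114)² = 1957201/12996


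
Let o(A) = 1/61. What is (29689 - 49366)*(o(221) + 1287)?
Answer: -1544801916/61 ≈ -2.5325e+7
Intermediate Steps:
o(A) = 1/61
(29689 - 49366)*(o(221) + 1287) = (29689 - 49366)*(1/61 + 1287) = -19677*78508/61 = -1544801916/61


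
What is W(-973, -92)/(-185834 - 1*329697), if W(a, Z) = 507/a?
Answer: 507/501611663 ≈ 1.0107e-6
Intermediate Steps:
W(-973, -92)/(-185834 - 1*329697) = (507/(-973))/(-185834 - 1*329697) = (507*(-1/973))/(-185834 - 329697) = -507/973/(-515531) = -507/973*(-1/515531) = 507/501611663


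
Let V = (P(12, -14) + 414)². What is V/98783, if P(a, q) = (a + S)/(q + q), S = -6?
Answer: 33558849/19361468 ≈ 1.7333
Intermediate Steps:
P(a, q) = (-6 + a)/(2*q) (P(a, q) = (a - 6)/(q + q) = (-6 + a)/((2*q)) = (-6 + a)*(1/(2*q)) = (-6 + a)/(2*q))
V = 33558849/196 (V = ((½)*(-6 + 12)/(-14) + 414)² = ((½)*(-1/14)*6 + 414)² = (-3/14 + 414)² = (5793/14)² = 33558849/196 ≈ 1.7122e+5)
V/98783 = (33558849/196)/98783 = (33558849/196)*(1/98783) = 33558849/19361468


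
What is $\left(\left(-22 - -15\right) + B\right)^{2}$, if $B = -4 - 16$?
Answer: $729$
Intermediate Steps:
$B = -20$ ($B = -4 - 16 = -20$)
$\left(\left(-22 - -15\right) + B\right)^{2} = \left(\left(-22 - -15\right) - 20\right)^{2} = \left(\left(-22 + 15\right) - 20\right)^{2} = \left(-7 - 20\right)^{2} = \left(-27\right)^{2} = 729$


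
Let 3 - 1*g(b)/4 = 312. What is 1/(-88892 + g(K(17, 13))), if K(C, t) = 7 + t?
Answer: -1/90128 ≈ -1.1095e-5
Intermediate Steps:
g(b) = -1236 (g(b) = 12 - 4*312 = 12 - 1248 = -1236)
1/(-88892 + g(K(17, 13))) = 1/(-88892 - 1236) = 1/(-90128) = -1/90128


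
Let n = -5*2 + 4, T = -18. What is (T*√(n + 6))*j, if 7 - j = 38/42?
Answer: 0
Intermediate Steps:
j = 128/21 (j = 7 - 38/42 = 7 - 1*19/21 = 7 - 19/21 = 128/21 ≈ 6.0952)
n = -6 (n = -10 + 4 = -6)
(T*√(n + 6))*j = -18*√(-6 + 6)*(128/21) = -18*√0*(128/21) = -18*0*(128/21) = 0*(128/21) = 0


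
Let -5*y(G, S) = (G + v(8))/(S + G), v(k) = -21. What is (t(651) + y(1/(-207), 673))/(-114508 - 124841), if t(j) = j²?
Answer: -147599295449/83359272975 ≈ -1.7706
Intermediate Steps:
y(G, S) = -(-21 + G)/(5*(G + S)) (y(G, S) = -(G - 21)/(5*(S + G)) = -(-21 + G)/(5*(G + S)))
(t(651) + y(1/(-207), 673))/(-114508 - 124841) = (651² + (21 - 1/(-207))/(5*(1/(-207) + 673)))/(-114508 - 124841) = (423801 + (21 - 1*(-1/207))/(5*(-1/207 + 673)))/(-239349) = (423801 + (21 + 1/207)/(5*(139310/207)))*(-1/239349) = (423801 + (⅕)*(207/139310)*(4348/207))*(-1/239349) = (423801 + 2174/348275)*(-1/239349) = (147599295449/348275)*(-1/239349) = -147599295449/83359272975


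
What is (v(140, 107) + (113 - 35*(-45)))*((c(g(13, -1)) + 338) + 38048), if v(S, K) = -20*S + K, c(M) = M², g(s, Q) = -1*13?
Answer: -38747775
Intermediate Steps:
g(s, Q) = -13
v(S, K) = K - 20*S
(v(140, 107) + (113 - 35*(-45)))*((c(g(13, -1)) + 338) + 38048) = ((107 - 20*140) + (113 - 35*(-45)))*(((-13)² + 338) + 38048) = ((107 - 2800) + (113 + 1575))*((169 + 338) + 38048) = (-2693 + 1688)*(507 + 38048) = -1005*38555 = -38747775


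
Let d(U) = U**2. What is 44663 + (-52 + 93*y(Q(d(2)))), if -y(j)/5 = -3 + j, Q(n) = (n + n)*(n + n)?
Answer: 16246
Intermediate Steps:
Q(n) = 4*n**2 (Q(n) = (2*n)*(2*n) = 4*n**2)
y(j) = 15 - 5*j (y(j) = -5*(-3 + j) = 15 - 5*j)
44663 + (-52 + 93*y(Q(d(2)))) = 44663 + (-52 + 93*(15 - 20*(2**2)**2)) = 44663 + (-52 + 93*(15 - 20*4**2)) = 44663 + (-52 + 93*(15 - 20*16)) = 44663 + (-52 + 93*(15 - 5*64)) = 44663 + (-52 + 93*(15 - 320)) = 44663 + (-52 + 93*(-305)) = 44663 + (-52 - 28365) = 44663 - 28417 = 16246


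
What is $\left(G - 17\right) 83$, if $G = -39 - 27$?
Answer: $-6889$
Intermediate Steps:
$G = -66$ ($G = -39 - 27 = -66$)
$\left(G - 17\right) 83 = \left(-66 - 17\right) 83 = \left(-83\right) 83 = -6889$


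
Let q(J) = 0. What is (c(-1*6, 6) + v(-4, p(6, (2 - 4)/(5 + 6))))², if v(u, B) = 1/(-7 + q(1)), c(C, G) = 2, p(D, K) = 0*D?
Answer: 169/49 ≈ 3.4490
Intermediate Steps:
p(D, K) = 0
v(u, B) = -⅐ (v(u, B) = 1/(-7 + 0) = 1/(-7) = -⅐)
(c(-1*6, 6) + v(-4, p(6, (2 - 4)/(5 + 6))))² = (2 - ⅐)² = (13/7)² = 169/49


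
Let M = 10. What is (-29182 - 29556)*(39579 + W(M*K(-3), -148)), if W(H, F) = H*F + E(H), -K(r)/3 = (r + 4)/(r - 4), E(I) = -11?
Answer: -16008219568/7 ≈ -2.2869e+9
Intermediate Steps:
K(r) = -3*(4 + r)/(-4 + r) (K(r) = -3*(r + 4)/(r - 4) = -3*(4 + r)/(-4 + r))
W(H, F) = -11 + F*H (W(H, F) = H*F - 11 = F*H - 11 = -11 + F*H)
(-29182 - 29556)*(39579 + W(M*K(-3), -148)) = (-29182 - 29556)*(39579 + (-11 - 1480*3*(-4 - 1*(-3))/(-4 - 3))) = -58738*(39579 + (-11 - 1480*3*(-4 + 3)/(-7))) = -58738*(39579 + (-11 - 1480*3*(-⅐)*(-1))) = -58738*(39579 + (-11 - 1480*3/7)) = -58738*(39579 + (-11 - 148*30/7)) = -58738*(39579 + (-11 - 4440/7)) = -58738*(39579 - 4517/7) = -58738*272536/7 = -16008219568/7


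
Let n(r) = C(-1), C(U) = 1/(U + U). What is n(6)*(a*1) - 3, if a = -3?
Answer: -3/2 ≈ -1.5000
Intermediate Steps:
C(U) = 1/(2*U)
n(r) = -1/2 (n(r) = (1/2)/(-1) = (1/2)*(-1) = -1/2)
n(6)*(a*1) - 3 = -(-3)/2 - 3 = -1/2*(-3) - 3 = 3/2 - 3 = -3/2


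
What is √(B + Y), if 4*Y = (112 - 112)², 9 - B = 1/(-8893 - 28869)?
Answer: 13*√75939382/37762 ≈ 3.0000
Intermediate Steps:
B = 339859/37762 (B = 9 - 1/(-8893 - 28869) = 9 - 1/(-37762) = 9 - 1*(-1/37762) = 9 + 1/37762 = 339859/37762 ≈ 9.0000)
Y = 0 (Y = (112 - 112)²/4 = (¼)*0² = (¼)*0 = 0)
√(B + Y) = √(339859/37762 + 0) = √(339859/37762) = 13*√75939382/37762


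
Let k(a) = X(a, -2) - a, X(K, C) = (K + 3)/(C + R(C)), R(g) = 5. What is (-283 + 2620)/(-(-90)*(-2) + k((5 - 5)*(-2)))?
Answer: -2337/179 ≈ -13.056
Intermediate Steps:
X(K, C) = (3 + K)/(5 + C) (X(K, C) = (K + 3)/(C + 5) = (3 + K)/(5 + C))
k(a) = 1 - 2*a/3 (k(a) = (3 + a)/(5 - 2) - a = (3 + a)/3 - a = (1 + a/3) - a = 1 - 2*a/3)
(-283 + 2620)/(-(-90)*(-2) + k((5 - 5)*(-2))) = (-283 + 2620)/(-(-90)*(-2) + (1 - 2*(5 - 5)*(-2)/3)) = 2337/(-90*2 + (1 - 0*(-2))) = 2337/(-180 + (1 - ⅔*0)) = 2337/(-180 + (1 + 0)) = 2337/(-180 + 1) = 2337/(-179) = 2337*(-1/179) = -2337/179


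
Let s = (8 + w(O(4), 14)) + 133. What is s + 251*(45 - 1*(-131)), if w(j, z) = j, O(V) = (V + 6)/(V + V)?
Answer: 177273/4 ≈ 44318.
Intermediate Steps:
O(V) = (6 + V)/(2*V) (O(V) = (6 + V)/((2*V)) = (6 + V)*(1/(2*V)) = (6 + V)/(2*V))
s = 569/4 (s = (8 + (½)*(6 + 4)/4) + 133 = (8 + (½)*(¼)*10) + 133 = (8 + 5/4) + 133 = 37/4 + 133 = 569/4 ≈ 142.25)
s + 251*(45 - 1*(-131)) = 569/4 + 251*(45 - 1*(-131)) = 569/4 + 251*(45 + 131) = 569/4 + 251*176 = 569/4 + 44176 = 177273/4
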